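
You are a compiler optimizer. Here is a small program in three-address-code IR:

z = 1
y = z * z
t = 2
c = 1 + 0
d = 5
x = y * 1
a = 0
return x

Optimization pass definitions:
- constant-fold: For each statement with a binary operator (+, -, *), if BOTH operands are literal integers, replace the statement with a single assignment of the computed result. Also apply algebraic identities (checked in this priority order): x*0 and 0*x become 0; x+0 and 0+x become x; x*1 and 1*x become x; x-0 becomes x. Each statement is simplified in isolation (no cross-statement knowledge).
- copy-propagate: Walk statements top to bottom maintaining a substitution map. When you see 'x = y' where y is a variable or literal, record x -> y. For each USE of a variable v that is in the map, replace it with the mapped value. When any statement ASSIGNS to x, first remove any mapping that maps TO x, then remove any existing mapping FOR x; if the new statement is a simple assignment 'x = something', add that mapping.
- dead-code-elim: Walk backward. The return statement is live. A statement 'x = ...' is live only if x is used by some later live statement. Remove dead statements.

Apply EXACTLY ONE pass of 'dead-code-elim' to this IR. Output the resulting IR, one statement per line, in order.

Answer: z = 1
y = z * z
x = y * 1
return x

Derivation:
Applying dead-code-elim statement-by-statement:
  [8] return x  -> KEEP (return); live=['x']
  [7] a = 0  -> DEAD (a not live)
  [6] x = y * 1  -> KEEP; live=['y']
  [5] d = 5  -> DEAD (d not live)
  [4] c = 1 + 0  -> DEAD (c not live)
  [3] t = 2  -> DEAD (t not live)
  [2] y = z * z  -> KEEP; live=['z']
  [1] z = 1  -> KEEP; live=[]
Result (4 stmts):
  z = 1
  y = z * z
  x = y * 1
  return x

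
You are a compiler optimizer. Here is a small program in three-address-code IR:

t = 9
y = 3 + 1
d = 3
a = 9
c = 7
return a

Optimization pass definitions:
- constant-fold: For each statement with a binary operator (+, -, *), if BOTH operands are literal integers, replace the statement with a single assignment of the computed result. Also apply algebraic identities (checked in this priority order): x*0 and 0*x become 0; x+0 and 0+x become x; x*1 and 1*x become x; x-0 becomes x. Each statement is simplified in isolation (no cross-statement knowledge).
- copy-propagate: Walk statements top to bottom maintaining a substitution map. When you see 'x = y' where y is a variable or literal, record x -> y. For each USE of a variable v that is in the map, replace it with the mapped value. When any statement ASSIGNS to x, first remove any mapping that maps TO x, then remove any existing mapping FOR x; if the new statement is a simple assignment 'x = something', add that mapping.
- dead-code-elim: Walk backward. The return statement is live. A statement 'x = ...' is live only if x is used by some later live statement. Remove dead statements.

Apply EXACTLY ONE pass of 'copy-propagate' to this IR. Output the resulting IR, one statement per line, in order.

Answer: t = 9
y = 3 + 1
d = 3
a = 9
c = 7
return 9

Derivation:
Applying copy-propagate statement-by-statement:
  [1] t = 9  (unchanged)
  [2] y = 3 + 1  (unchanged)
  [3] d = 3  (unchanged)
  [4] a = 9  (unchanged)
  [5] c = 7  (unchanged)
  [6] return a  -> return 9
Result (6 stmts):
  t = 9
  y = 3 + 1
  d = 3
  a = 9
  c = 7
  return 9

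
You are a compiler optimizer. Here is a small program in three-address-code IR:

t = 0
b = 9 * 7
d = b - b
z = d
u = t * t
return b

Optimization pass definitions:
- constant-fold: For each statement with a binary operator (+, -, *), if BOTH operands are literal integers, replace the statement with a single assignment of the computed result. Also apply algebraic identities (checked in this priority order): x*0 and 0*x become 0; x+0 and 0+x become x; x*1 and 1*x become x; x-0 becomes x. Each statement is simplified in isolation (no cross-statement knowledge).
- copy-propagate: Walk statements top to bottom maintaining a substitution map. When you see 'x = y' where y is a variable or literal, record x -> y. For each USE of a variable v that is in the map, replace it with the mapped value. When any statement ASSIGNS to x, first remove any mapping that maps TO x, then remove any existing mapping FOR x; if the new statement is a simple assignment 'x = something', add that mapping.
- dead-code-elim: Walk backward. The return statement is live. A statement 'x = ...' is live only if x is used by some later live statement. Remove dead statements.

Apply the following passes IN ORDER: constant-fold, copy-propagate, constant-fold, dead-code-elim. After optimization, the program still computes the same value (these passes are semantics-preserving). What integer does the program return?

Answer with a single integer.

Answer: 63

Derivation:
Initial IR:
  t = 0
  b = 9 * 7
  d = b - b
  z = d
  u = t * t
  return b
After constant-fold (6 stmts):
  t = 0
  b = 63
  d = b - b
  z = d
  u = t * t
  return b
After copy-propagate (6 stmts):
  t = 0
  b = 63
  d = 63 - 63
  z = d
  u = 0 * 0
  return 63
After constant-fold (6 stmts):
  t = 0
  b = 63
  d = 0
  z = d
  u = 0
  return 63
After dead-code-elim (1 stmts):
  return 63
Evaluate:
  t = 0  =>  t = 0
  b = 9 * 7  =>  b = 63
  d = b - b  =>  d = 0
  z = d  =>  z = 0
  u = t * t  =>  u = 0
  return b = 63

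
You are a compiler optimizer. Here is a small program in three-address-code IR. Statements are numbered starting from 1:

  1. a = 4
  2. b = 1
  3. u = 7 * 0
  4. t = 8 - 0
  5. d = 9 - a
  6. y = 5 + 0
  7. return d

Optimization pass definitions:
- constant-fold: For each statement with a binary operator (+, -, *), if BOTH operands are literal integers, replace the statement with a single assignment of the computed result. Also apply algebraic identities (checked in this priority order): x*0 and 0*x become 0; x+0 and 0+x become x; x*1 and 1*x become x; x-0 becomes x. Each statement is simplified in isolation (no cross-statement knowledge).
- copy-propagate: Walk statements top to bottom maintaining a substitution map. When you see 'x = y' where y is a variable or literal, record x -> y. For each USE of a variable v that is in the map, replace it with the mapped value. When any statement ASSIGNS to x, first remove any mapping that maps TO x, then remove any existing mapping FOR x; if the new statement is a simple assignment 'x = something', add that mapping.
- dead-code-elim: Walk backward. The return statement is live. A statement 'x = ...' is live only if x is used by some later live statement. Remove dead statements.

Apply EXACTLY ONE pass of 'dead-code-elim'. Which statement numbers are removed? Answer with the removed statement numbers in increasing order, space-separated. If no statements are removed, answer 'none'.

Backward liveness scan:
Stmt 1 'a = 4': KEEP (a is live); live-in = []
Stmt 2 'b = 1': DEAD (b not in live set ['a'])
Stmt 3 'u = 7 * 0': DEAD (u not in live set ['a'])
Stmt 4 't = 8 - 0': DEAD (t not in live set ['a'])
Stmt 5 'd = 9 - a': KEEP (d is live); live-in = ['a']
Stmt 6 'y = 5 + 0': DEAD (y not in live set ['d'])
Stmt 7 'return d': KEEP (return); live-in = ['d']
Removed statement numbers: [2, 3, 4, 6]
Surviving IR:
  a = 4
  d = 9 - a
  return d

Answer: 2 3 4 6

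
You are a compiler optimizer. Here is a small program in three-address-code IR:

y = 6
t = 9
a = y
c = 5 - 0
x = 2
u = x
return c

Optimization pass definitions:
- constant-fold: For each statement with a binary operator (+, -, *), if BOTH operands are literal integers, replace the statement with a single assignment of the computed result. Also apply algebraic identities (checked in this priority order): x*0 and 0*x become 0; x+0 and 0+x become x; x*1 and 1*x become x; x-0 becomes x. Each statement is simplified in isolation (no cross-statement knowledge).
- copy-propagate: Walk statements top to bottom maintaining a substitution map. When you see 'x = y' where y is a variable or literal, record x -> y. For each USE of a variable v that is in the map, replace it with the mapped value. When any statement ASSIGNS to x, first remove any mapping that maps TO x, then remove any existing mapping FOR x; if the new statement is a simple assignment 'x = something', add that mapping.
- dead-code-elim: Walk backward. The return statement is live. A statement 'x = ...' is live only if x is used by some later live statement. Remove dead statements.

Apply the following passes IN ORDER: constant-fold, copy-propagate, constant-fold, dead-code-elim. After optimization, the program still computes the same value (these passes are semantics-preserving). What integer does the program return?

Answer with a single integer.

Answer: 5

Derivation:
Initial IR:
  y = 6
  t = 9
  a = y
  c = 5 - 0
  x = 2
  u = x
  return c
After constant-fold (7 stmts):
  y = 6
  t = 9
  a = y
  c = 5
  x = 2
  u = x
  return c
After copy-propagate (7 stmts):
  y = 6
  t = 9
  a = 6
  c = 5
  x = 2
  u = 2
  return 5
After constant-fold (7 stmts):
  y = 6
  t = 9
  a = 6
  c = 5
  x = 2
  u = 2
  return 5
After dead-code-elim (1 stmts):
  return 5
Evaluate:
  y = 6  =>  y = 6
  t = 9  =>  t = 9
  a = y  =>  a = 6
  c = 5 - 0  =>  c = 5
  x = 2  =>  x = 2
  u = x  =>  u = 2
  return c = 5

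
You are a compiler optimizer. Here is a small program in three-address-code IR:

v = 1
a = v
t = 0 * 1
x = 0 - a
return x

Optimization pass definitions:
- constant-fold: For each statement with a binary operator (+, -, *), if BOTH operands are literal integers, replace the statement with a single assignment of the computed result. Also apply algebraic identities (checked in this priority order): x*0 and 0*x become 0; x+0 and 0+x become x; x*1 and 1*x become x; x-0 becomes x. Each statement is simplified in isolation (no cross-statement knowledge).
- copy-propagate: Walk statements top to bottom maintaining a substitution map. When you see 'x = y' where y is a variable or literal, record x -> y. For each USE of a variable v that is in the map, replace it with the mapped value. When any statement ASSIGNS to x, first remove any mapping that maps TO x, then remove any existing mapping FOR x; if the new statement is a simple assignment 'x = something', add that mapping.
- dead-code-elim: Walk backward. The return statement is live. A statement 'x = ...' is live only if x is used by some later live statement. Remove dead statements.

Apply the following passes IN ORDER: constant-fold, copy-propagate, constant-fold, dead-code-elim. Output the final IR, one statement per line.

Answer: x = -1
return x

Derivation:
Initial IR:
  v = 1
  a = v
  t = 0 * 1
  x = 0 - a
  return x
After constant-fold (5 stmts):
  v = 1
  a = v
  t = 0
  x = 0 - a
  return x
After copy-propagate (5 stmts):
  v = 1
  a = 1
  t = 0
  x = 0 - 1
  return x
After constant-fold (5 stmts):
  v = 1
  a = 1
  t = 0
  x = -1
  return x
After dead-code-elim (2 stmts):
  x = -1
  return x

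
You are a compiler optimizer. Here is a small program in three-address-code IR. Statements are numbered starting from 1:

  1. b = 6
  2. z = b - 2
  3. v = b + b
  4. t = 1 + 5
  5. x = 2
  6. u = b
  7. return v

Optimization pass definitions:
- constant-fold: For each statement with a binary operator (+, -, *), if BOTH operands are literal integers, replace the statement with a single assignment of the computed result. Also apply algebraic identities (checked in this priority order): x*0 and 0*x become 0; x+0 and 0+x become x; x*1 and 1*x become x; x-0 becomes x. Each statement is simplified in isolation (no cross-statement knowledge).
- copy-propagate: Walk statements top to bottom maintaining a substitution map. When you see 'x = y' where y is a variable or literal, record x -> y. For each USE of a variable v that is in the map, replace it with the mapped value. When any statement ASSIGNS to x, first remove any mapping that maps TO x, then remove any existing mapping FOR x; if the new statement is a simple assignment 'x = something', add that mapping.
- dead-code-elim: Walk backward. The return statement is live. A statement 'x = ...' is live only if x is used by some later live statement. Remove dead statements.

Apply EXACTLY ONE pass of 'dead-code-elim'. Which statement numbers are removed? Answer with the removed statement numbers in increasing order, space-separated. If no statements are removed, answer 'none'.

Backward liveness scan:
Stmt 1 'b = 6': KEEP (b is live); live-in = []
Stmt 2 'z = b - 2': DEAD (z not in live set ['b'])
Stmt 3 'v = b + b': KEEP (v is live); live-in = ['b']
Stmt 4 't = 1 + 5': DEAD (t not in live set ['v'])
Stmt 5 'x = 2': DEAD (x not in live set ['v'])
Stmt 6 'u = b': DEAD (u not in live set ['v'])
Stmt 7 'return v': KEEP (return); live-in = ['v']
Removed statement numbers: [2, 4, 5, 6]
Surviving IR:
  b = 6
  v = b + b
  return v

Answer: 2 4 5 6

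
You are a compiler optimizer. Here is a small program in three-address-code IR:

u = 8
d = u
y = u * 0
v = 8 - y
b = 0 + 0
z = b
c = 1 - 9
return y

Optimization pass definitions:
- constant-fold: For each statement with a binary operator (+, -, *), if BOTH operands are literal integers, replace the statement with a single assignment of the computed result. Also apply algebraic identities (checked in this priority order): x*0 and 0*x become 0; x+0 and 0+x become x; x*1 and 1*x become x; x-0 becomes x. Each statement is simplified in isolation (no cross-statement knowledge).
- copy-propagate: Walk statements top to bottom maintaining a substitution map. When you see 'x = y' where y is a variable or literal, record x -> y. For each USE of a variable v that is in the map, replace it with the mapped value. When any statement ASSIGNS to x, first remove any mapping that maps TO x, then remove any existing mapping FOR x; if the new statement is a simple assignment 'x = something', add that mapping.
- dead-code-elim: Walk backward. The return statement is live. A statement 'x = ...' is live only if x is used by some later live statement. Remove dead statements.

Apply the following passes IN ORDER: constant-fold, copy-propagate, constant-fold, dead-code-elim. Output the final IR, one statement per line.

Answer: return 0

Derivation:
Initial IR:
  u = 8
  d = u
  y = u * 0
  v = 8 - y
  b = 0 + 0
  z = b
  c = 1 - 9
  return y
After constant-fold (8 stmts):
  u = 8
  d = u
  y = 0
  v = 8 - y
  b = 0
  z = b
  c = -8
  return y
After copy-propagate (8 stmts):
  u = 8
  d = 8
  y = 0
  v = 8 - 0
  b = 0
  z = 0
  c = -8
  return 0
After constant-fold (8 stmts):
  u = 8
  d = 8
  y = 0
  v = 8
  b = 0
  z = 0
  c = -8
  return 0
After dead-code-elim (1 stmts):
  return 0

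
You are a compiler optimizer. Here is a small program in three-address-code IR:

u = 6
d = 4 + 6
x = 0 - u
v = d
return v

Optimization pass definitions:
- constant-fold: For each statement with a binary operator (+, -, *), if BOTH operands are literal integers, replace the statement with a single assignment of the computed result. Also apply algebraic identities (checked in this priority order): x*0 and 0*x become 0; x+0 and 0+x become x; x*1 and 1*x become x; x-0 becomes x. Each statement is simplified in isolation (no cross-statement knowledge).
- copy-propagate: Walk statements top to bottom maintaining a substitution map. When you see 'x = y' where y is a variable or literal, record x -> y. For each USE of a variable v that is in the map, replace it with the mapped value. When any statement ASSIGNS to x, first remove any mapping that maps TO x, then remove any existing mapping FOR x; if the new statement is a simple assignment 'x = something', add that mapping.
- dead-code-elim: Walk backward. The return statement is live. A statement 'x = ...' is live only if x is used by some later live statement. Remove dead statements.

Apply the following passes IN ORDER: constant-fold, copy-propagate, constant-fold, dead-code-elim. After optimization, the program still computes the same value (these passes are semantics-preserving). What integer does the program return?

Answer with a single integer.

Initial IR:
  u = 6
  d = 4 + 6
  x = 0 - u
  v = d
  return v
After constant-fold (5 stmts):
  u = 6
  d = 10
  x = 0 - u
  v = d
  return v
After copy-propagate (5 stmts):
  u = 6
  d = 10
  x = 0 - 6
  v = 10
  return 10
After constant-fold (5 stmts):
  u = 6
  d = 10
  x = -6
  v = 10
  return 10
After dead-code-elim (1 stmts):
  return 10
Evaluate:
  u = 6  =>  u = 6
  d = 4 + 6  =>  d = 10
  x = 0 - u  =>  x = -6
  v = d  =>  v = 10
  return v = 10

Answer: 10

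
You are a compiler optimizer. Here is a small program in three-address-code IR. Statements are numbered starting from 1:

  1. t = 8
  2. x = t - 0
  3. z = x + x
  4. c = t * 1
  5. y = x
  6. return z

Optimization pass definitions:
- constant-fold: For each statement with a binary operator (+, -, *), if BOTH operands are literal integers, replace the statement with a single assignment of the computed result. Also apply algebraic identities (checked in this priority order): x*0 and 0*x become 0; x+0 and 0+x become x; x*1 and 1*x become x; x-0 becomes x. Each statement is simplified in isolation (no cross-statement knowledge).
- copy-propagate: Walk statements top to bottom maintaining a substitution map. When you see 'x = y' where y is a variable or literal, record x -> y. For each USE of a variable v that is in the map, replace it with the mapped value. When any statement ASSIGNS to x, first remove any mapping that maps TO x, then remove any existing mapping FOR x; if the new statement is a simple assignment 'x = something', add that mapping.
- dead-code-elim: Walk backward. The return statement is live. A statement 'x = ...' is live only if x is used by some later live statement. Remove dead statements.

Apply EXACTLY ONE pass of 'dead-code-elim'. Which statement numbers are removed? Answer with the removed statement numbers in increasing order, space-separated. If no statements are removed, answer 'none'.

Backward liveness scan:
Stmt 1 't = 8': KEEP (t is live); live-in = []
Stmt 2 'x = t - 0': KEEP (x is live); live-in = ['t']
Stmt 3 'z = x + x': KEEP (z is live); live-in = ['x']
Stmt 4 'c = t * 1': DEAD (c not in live set ['z'])
Stmt 5 'y = x': DEAD (y not in live set ['z'])
Stmt 6 'return z': KEEP (return); live-in = ['z']
Removed statement numbers: [4, 5]
Surviving IR:
  t = 8
  x = t - 0
  z = x + x
  return z

Answer: 4 5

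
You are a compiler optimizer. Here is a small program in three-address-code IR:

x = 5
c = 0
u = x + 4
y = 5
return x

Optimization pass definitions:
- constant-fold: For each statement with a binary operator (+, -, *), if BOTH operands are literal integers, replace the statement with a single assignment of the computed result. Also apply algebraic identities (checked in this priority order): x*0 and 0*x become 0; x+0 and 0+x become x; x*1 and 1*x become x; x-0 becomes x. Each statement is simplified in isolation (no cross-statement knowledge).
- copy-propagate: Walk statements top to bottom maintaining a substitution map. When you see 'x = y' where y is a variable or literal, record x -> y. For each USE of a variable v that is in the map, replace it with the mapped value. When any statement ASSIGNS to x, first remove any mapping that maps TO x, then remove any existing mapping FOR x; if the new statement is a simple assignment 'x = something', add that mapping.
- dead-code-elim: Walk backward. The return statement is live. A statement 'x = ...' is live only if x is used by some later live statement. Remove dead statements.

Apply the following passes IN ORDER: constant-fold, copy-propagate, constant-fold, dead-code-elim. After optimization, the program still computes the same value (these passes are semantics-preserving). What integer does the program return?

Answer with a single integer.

Answer: 5

Derivation:
Initial IR:
  x = 5
  c = 0
  u = x + 4
  y = 5
  return x
After constant-fold (5 stmts):
  x = 5
  c = 0
  u = x + 4
  y = 5
  return x
After copy-propagate (5 stmts):
  x = 5
  c = 0
  u = 5 + 4
  y = 5
  return 5
After constant-fold (5 stmts):
  x = 5
  c = 0
  u = 9
  y = 5
  return 5
After dead-code-elim (1 stmts):
  return 5
Evaluate:
  x = 5  =>  x = 5
  c = 0  =>  c = 0
  u = x + 4  =>  u = 9
  y = 5  =>  y = 5
  return x = 5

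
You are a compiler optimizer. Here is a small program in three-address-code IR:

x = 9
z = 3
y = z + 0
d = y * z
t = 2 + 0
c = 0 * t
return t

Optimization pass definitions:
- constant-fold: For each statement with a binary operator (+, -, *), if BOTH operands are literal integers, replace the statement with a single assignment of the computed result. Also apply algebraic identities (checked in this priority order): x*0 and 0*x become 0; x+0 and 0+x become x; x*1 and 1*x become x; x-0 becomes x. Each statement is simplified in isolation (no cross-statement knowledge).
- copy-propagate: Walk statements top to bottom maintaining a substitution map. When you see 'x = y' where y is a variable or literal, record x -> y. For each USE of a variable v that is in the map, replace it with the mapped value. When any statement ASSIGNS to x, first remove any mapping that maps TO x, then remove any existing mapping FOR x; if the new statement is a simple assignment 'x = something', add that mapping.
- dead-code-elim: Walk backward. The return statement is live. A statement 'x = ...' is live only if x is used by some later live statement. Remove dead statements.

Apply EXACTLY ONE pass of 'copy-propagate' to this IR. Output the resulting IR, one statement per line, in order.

Answer: x = 9
z = 3
y = 3 + 0
d = y * 3
t = 2 + 0
c = 0 * t
return t

Derivation:
Applying copy-propagate statement-by-statement:
  [1] x = 9  (unchanged)
  [2] z = 3  (unchanged)
  [3] y = z + 0  -> y = 3 + 0
  [4] d = y * z  -> d = y * 3
  [5] t = 2 + 0  (unchanged)
  [6] c = 0 * t  (unchanged)
  [7] return t  (unchanged)
Result (7 stmts):
  x = 9
  z = 3
  y = 3 + 0
  d = y * 3
  t = 2 + 0
  c = 0 * t
  return t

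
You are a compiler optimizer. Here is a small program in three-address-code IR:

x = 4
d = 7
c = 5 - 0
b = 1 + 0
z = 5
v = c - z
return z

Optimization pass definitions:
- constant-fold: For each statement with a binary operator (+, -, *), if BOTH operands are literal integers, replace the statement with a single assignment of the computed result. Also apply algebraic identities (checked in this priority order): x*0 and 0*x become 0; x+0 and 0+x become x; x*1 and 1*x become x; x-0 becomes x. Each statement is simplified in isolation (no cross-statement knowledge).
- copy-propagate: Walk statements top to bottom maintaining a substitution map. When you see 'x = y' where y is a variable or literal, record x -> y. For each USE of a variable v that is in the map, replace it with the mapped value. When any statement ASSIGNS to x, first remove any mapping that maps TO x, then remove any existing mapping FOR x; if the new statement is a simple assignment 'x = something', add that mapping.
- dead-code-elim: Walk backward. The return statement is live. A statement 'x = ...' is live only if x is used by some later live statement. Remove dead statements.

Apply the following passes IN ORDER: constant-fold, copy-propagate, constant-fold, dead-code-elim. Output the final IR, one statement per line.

Answer: return 5

Derivation:
Initial IR:
  x = 4
  d = 7
  c = 5 - 0
  b = 1 + 0
  z = 5
  v = c - z
  return z
After constant-fold (7 stmts):
  x = 4
  d = 7
  c = 5
  b = 1
  z = 5
  v = c - z
  return z
After copy-propagate (7 stmts):
  x = 4
  d = 7
  c = 5
  b = 1
  z = 5
  v = 5 - 5
  return 5
After constant-fold (7 stmts):
  x = 4
  d = 7
  c = 5
  b = 1
  z = 5
  v = 0
  return 5
After dead-code-elim (1 stmts):
  return 5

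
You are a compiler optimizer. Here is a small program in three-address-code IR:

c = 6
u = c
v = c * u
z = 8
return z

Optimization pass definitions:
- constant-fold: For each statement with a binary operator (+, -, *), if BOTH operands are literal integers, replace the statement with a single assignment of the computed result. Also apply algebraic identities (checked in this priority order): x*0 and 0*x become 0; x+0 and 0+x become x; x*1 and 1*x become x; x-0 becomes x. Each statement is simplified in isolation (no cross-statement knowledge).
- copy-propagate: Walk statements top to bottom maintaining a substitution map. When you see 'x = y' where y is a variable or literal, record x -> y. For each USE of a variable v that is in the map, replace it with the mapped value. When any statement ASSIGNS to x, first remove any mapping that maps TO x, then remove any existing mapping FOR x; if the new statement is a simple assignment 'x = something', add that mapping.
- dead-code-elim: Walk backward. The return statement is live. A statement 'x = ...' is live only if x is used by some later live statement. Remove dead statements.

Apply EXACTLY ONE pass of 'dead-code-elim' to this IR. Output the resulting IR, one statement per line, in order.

Applying dead-code-elim statement-by-statement:
  [5] return z  -> KEEP (return); live=['z']
  [4] z = 8  -> KEEP; live=[]
  [3] v = c * u  -> DEAD (v not live)
  [2] u = c  -> DEAD (u not live)
  [1] c = 6  -> DEAD (c not live)
Result (2 stmts):
  z = 8
  return z

Answer: z = 8
return z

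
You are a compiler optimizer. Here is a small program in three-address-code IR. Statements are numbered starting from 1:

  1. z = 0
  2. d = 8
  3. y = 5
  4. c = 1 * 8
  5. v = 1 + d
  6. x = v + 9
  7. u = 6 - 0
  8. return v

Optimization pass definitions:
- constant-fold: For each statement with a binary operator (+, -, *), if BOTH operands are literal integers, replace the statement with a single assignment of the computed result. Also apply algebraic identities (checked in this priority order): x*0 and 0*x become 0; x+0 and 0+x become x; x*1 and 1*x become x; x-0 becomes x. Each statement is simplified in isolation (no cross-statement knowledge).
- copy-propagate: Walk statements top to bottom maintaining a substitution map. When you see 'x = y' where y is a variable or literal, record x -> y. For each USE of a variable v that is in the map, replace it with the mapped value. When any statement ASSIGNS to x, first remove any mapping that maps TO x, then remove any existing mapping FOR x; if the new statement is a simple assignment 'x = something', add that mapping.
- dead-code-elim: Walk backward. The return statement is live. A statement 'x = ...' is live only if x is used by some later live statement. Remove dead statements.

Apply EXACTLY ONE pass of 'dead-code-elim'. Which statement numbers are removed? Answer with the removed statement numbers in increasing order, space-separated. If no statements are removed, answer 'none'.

Backward liveness scan:
Stmt 1 'z = 0': DEAD (z not in live set [])
Stmt 2 'd = 8': KEEP (d is live); live-in = []
Stmt 3 'y = 5': DEAD (y not in live set ['d'])
Stmt 4 'c = 1 * 8': DEAD (c not in live set ['d'])
Stmt 5 'v = 1 + d': KEEP (v is live); live-in = ['d']
Stmt 6 'x = v + 9': DEAD (x not in live set ['v'])
Stmt 7 'u = 6 - 0': DEAD (u not in live set ['v'])
Stmt 8 'return v': KEEP (return); live-in = ['v']
Removed statement numbers: [1, 3, 4, 6, 7]
Surviving IR:
  d = 8
  v = 1 + d
  return v

Answer: 1 3 4 6 7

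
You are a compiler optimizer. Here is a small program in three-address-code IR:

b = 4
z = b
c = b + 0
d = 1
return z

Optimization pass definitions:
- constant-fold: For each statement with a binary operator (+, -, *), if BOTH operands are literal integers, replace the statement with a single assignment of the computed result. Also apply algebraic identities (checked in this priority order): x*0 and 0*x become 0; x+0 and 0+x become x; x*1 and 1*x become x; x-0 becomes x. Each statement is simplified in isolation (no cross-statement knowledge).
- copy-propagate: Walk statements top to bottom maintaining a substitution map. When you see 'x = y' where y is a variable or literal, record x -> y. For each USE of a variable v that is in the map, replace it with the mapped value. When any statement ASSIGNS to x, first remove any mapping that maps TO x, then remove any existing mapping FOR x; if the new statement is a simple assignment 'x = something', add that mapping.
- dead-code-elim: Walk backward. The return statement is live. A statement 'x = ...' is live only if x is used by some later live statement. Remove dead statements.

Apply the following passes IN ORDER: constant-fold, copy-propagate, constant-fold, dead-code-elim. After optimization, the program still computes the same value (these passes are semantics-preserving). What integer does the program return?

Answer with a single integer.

Initial IR:
  b = 4
  z = b
  c = b + 0
  d = 1
  return z
After constant-fold (5 stmts):
  b = 4
  z = b
  c = b
  d = 1
  return z
After copy-propagate (5 stmts):
  b = 4
  z = 4
  c = 4
  d = 1
  return 4
After constant-fold (5 stmts):
  b = 4
  z = 4
  c = 4
  d = 1
  return 4
After dead-code-elim (1 stmts):
  return 4
Evaluate:
  b = 4  =>  b = 4
  z = b  =>  z = 4
  c = b + 0  =>  c = 4
  d = 1  =>  d = 1
  return z = 4

Answer: 4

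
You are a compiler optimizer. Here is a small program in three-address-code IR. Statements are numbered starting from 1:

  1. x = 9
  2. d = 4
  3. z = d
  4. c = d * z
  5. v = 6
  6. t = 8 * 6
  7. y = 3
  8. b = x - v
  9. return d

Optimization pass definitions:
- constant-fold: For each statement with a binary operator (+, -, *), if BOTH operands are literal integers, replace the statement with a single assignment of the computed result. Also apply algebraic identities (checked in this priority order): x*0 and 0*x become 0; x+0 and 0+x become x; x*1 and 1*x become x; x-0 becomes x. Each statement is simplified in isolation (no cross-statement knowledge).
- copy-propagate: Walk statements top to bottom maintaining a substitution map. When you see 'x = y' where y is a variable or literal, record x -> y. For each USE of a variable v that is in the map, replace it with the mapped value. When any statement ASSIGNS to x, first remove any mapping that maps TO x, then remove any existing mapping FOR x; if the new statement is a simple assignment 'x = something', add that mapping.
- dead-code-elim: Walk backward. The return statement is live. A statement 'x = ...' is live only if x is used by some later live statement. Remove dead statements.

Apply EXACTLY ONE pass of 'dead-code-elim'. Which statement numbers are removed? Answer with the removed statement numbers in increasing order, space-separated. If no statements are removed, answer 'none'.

Backward liveness scan:
Stmt 1 'x = 9': DEAD (x not in live set [])
Stmt 2 'd = 4': KEEP (d is live); live-in = []
Stmt 3 'z = d': DEAD (z not in live set ['d'])
Stmt 4 'c = d * z': DEAD (c not in live set ['d'])
Stmt 5 'v = 6': DEAD (v not in live set ['d'])
Stmt 6 't = 8 * 6': DEAD (t not in live set ['d'])
Stmt 7 'y = 3': DEAD (y not in live set ['d'])
Stmt 8 'b = x - v': DEAD (b not in live set ['d'])
Stmt 9 'return d': KEEP (return); live-in = ['d']
Removed statement numbers: [1, 3, 4, 5, 6, 7, 8]
Surviving IR:
  d = 4
  return d

Answer: 1 3 4 5 6 7 8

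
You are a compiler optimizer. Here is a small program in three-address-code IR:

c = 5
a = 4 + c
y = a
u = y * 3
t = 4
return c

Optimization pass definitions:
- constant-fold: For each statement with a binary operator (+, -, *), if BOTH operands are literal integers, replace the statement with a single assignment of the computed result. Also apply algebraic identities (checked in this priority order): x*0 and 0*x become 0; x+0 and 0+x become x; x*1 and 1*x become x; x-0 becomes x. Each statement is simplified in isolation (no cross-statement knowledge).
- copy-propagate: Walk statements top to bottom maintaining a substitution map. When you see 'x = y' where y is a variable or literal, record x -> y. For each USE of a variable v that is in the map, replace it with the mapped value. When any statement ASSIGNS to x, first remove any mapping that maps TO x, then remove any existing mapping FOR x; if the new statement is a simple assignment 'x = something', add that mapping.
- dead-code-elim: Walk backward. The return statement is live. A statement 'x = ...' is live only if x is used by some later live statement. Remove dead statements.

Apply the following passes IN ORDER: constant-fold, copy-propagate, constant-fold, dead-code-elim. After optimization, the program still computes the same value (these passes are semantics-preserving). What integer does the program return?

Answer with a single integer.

Initial IR:
  c = 5
  a = 4 + c
  y = a
  u = y * 3
  t = 4
  return c
After constant-fold (6 stmts):
  c = 5
  a = 4 + c
  y = a
  u = y * 3
  t = 4
  return c
After copy-propagate (6 stmts):
  c = 5
  a = 4 + 5
  y = a
  u = a * 3
  t = 4
  return 5
After constant-fold (6 stmts):
  c = 5
  a = 9
  y = a
  u = a * 3
  t = 4
  return 5
After dead-code-elim (1 stmts):
  return 5
Evaluate:
  c = 5  =>  c = 5
  a = 4 + c  =>  a = 9
  y = a  =>  y = 9
  u = y * 3  =>  u = 27
  t = 4  =>  t = 4
  return c = 5

Answer: 5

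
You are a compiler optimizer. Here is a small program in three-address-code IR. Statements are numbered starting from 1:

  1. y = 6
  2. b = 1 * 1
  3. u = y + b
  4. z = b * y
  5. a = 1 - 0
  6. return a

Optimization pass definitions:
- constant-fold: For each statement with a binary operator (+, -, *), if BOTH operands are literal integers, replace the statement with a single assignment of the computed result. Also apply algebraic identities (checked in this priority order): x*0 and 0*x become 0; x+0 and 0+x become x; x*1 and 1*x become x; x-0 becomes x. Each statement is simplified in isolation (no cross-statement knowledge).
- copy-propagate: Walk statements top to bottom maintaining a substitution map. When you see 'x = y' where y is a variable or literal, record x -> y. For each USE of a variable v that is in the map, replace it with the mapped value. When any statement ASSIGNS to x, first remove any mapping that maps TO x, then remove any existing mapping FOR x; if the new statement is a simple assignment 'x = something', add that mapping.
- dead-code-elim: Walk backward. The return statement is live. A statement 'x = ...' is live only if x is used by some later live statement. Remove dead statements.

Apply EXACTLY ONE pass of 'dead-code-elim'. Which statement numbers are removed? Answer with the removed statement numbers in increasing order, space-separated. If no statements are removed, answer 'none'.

Backward liveness scan:
Stmt 1 'y = 6': DEAD (y not in live set [])
Stmt 2 'b = 1 * 1': DEAD (b not in live set [])
Stmt 3 'u = y + b': DEAD (u not in live set [])
Stmt 4 'z = b * y': DEAD (z not in live set [])
Stmt 5 'a = 1 - 0': KEEP (a is live); live-in = []
Stmt 6 'return a': KEEP (return); live-in = ['a']
Removed statement numbers: [1, 2, 3, 4]
Surviving IR:
  a = 1 - 0
  return a

Answer: 1 2 3 4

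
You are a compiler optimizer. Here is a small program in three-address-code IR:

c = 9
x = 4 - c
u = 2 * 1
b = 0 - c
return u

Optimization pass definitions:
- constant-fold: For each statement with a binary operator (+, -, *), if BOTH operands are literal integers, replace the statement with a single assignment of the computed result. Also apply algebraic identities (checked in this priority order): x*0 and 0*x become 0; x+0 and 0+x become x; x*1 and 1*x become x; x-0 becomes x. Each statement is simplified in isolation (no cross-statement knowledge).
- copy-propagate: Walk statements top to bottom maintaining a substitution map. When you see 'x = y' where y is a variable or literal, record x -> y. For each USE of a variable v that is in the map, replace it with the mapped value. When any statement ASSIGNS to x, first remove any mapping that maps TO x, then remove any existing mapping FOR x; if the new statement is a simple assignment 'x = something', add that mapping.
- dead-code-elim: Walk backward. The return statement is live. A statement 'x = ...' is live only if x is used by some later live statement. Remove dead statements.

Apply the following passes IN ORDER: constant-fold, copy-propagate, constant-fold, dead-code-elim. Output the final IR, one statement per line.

Answer: return 2

Derivation:
Initial IR:
  c = 9
  x = 4 - c
  u = 2 * 1
  b = 0 - c
  return u
After constant-fold (5 stmts):
  c = 9
  x = 4 - c
  u = 2
  b = 0 - c
  return u
After copy-propagate (5 stmts):
  c = 9
  x = 4 - 9
  u = 2
  b = 0 - 9
  return 2
After constant-fold (5 stmts):
  c = 9
  x = -5
  u = 2
  b = -9
  return 2
After dead-code-elim (1 stmts):
  return 2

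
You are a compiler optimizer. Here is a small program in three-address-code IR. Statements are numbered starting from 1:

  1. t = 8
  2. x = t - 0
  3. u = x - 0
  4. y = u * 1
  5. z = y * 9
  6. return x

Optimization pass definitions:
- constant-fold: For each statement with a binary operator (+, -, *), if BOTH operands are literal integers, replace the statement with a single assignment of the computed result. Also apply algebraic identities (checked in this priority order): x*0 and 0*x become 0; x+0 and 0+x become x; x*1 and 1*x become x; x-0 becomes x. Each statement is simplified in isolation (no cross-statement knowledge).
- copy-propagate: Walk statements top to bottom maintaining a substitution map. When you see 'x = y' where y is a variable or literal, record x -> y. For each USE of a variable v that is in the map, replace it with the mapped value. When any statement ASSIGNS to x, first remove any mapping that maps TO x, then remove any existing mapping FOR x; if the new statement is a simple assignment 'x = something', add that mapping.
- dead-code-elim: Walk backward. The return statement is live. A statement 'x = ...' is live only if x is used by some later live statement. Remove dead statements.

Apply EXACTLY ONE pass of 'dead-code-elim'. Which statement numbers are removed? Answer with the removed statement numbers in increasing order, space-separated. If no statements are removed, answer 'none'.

Backward liveness scan:
Stmt 1 't = 8': KEEP (t is live); live-in = []
Stmt 2 'x = t - 0': KEEP (x is live); live-in = ['t']
Stmt 3 'u = x - 0': DEAD (u not in live set ['x'])
Stmt 4 'y = u * 1': DEAD (y not in live set ['x'])
Stmt 5 'z = y * 9': DEAD (z not in live set ['x'])
Stmt 6 'return x': KEEP (return); live-in = ['x']
Removed statement numbers: [3, 4, 5]
Surviving IR:
  t = 8
  x = t - 0
  return x

Answer: 3 4 5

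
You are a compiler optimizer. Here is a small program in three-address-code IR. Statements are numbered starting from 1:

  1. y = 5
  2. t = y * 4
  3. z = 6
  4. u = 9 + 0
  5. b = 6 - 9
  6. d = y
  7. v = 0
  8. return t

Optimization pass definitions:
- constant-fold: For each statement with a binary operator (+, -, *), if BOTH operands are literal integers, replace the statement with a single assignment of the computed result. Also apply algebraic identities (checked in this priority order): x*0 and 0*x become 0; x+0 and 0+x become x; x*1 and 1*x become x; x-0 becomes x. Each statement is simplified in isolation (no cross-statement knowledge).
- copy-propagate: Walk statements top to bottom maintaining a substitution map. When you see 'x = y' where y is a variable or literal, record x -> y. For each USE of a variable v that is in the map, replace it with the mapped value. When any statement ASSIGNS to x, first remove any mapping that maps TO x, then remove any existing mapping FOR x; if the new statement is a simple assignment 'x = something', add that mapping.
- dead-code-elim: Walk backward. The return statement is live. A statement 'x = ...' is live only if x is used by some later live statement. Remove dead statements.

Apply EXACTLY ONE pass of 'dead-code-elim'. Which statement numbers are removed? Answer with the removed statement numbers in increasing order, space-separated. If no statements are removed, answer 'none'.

Answer: 3 4 5 6 7

Derivation:
Backward liveness scan:
Stmt 1 'y = 5': KEEP (y is live); live-in = []
Stmt 2 't = y * 4': KEEP (t is live); live-in = ['y']
Stmt 3 'z = 6': DEAD (z not in live set ['t'])
Stmt 4 'u = 9 + 0': DEAD (u not in live set ['t'])
Stmt 5 'b = 6 - 9': DEAD (b not in live set ['t'])
Stmt 6 'd = y': DEAD (d not in live set ['t'])
Stmt 7 'v = 0': DEAD (v not in live set ['t'])
Stmt 8 'return t': KEEP (return); live-in = ['t']
Removed statement numbers: [3, 4, 5, 6, 7]
Surviving IR:
  y = 5
  t = y * 4
  return t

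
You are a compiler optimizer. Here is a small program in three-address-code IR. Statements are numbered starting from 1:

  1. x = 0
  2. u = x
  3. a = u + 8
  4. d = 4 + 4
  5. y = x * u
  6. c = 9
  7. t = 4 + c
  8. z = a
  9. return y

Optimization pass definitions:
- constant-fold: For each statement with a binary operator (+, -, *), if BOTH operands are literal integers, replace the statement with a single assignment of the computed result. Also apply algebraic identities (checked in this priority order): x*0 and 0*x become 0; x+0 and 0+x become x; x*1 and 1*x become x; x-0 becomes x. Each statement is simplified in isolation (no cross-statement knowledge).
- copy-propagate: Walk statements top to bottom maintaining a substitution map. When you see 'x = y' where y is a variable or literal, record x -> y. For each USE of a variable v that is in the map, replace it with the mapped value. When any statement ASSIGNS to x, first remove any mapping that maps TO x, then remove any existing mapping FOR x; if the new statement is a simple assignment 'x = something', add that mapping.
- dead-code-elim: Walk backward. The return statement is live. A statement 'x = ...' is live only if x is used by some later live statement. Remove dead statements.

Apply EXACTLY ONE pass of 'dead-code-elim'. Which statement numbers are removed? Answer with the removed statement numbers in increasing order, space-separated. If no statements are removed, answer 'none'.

Backward liveness scan:
Stmt 1 'x = 0': KEEP (x is live); live-in = []
Stmt 2 'u = x': KEEP (u is live); live-in = ['x']
Stmt 3 'a = u + 8': DEAD (a not in live set ['u', 'x'])
Stmt 4 'd = 4 + 4': DEAD (d not in live set ['u', 'x'])
Stmt 5 'y = x * u': KEEP (y is live); live-in = ['u', 'x']
Stmt 6 'c = 9': DEAD (c not in live set ['y'])
Stmt 7 't = 4 + c': DEAD (t not in live set ['y'])
Stmt 8 'z = a': DEAD (z not in live set ['y'])
Stmt 9 'return y': KEEP (return); live-in = ['y']
Removed statement numbers: [3, 4, 6, 7, 8]
Surviving IR:
  x = 0
  u = x
  y = x * u
  return y

Answer: 3 4 6 7 8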